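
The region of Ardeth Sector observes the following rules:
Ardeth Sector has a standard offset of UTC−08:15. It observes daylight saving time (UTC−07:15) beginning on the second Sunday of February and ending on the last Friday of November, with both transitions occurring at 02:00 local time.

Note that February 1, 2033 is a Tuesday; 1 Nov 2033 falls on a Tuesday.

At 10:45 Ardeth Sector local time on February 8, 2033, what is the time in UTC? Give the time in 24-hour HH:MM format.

1 February 2033 is a Tuesday, so the first Sunday is February 6 and the second is February 13.
1 November 2033 is a Tuesday, so Fridays fall on 4, 11, 18, 25; the last is November 25.
February 8, 2033 does not fall between 13 February and 25 November, so daylight saving is not in effect and Ardeth Sector is at UTC−08:15.
10:45 local + 8h15m = 19:00 UTC.

19:00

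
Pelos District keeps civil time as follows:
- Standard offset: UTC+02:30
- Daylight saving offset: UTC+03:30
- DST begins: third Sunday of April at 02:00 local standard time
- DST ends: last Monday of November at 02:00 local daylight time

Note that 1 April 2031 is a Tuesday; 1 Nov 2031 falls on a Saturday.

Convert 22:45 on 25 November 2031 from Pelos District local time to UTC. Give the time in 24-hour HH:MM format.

1 April 2031 is a Tuesday, so the first Sunday is April 6 and the third is April 20.
1 November 2031 is a Saturday, so Mondays fall on 3, 10, 17, 24; the last is November 24.
Daylight saving runs 20 April – 24 November; 25 November 2031 is outside that window, so Pelos District is on standard time at UTC+02:30.
22:45 local − 2h30m = 20:15 UTC.

20:15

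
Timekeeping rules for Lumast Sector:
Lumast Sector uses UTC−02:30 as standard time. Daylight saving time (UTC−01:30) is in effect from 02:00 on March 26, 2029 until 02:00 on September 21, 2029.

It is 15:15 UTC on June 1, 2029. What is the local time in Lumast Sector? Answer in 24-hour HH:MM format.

At the standard offset (UTC−02:30), 15:15 UTC − 2h30m = 12:45 Lumast Sector standard time.
The standard-time date in Lumast Sector, June 1, 2029, falls between 26 March and 21 September, so daylight saving is in effect and Lumast Sector is at UTC−01:30.
15:15 UTC − 1h30m = 13:45 local.

13:45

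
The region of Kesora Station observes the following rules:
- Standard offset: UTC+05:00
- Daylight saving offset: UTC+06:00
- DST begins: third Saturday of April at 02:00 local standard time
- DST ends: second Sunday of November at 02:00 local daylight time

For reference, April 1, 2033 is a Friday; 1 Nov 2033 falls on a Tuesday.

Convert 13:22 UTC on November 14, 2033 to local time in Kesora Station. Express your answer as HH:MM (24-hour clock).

1 April 2033 is a Friday, so the first Saturday is April 2 and the third is April 16.
1 November 2033 is a Tuesday, so the first Sunday is November 6 and the second is November 13.
At the standard offset (UTC+05:00), 13:22 UTC + 5h = 18:22 Kesora Station standard time.
The standard-time date in Kesora Station, November 14, 2033, is outside the daylight-saving period (16 April – 13 November), so Kesora Station is on standard time, UTC+05:00.
13:22 UTC + 5h = 18:22 local.

18:22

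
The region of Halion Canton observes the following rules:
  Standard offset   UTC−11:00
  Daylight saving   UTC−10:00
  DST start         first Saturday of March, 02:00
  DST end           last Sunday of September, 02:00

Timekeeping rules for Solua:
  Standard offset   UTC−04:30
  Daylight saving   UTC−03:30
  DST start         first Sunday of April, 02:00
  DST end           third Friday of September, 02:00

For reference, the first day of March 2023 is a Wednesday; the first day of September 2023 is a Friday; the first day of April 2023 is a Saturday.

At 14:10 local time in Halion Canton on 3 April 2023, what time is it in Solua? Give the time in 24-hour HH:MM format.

1 March 2023 is a Wednesday, so the first Saturday is March 4.
1 September 2023 is a Friday, so Sundays fall on 3, 10, 17, 24; the last is September 24.
3 April 2023 falls between 4 March and 24 September, so daylight saving is in effect and Halion Canton is at UTC−10:00.
14:10 Halion Canton + 10h = 00:10 UTC (rolling into the next day, 4 April 2023).
1 April 2023 is a Saturday, so the first Sunday is April 2.
1 September 2023 is a Friday, so the first Friday is September 1 and the third is September 15.
At the standard offset (UTC−04:30), 00:10 UTC − 4h30m = 19:40 Solua standard time (rolling into the previous day, 3 April 2023).
The standard-time date in Solua, 3 April 2023, lies within the daylight-saving period (2 April – 15 September), so Solua is on daylight time, UTC−03:30.
00:10 UTC − 3h30m = 20:40 Solua (rolling into the previous day, 3 April 2023).

20:40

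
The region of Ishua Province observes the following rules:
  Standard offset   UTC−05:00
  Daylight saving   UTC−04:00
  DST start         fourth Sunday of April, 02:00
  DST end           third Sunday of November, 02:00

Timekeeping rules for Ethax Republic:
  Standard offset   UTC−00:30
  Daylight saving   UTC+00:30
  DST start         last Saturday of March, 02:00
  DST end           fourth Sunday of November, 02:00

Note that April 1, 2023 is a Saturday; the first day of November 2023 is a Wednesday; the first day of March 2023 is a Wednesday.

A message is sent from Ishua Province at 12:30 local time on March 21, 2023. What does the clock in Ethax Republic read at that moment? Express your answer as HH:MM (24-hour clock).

17:00

1 April 2023 is a Saturday, so the first Sunday is April 2 and the fourth is April 23.
1 November 2023 is a Wednesday, so the first Sunday is November 5 and the third is November 19.
Daylight saving runs 23 April – 19 November; March 21, 2023 is outside that window, so Ishua Province is on standard time at UTC−05:00.
12:30 Ishua Province + 5h = 17:30 UTC.
1 March 2023 is a Wednesday, so Saturdays fall on 4, 11, 18, 25; the last is March 25.
1 November 2023 is a Wednesday, so the first Sunday is November 5 and the fourth is November 26.
At the standard offset (UTC−00:30), 17:30 UTC − 0h30m = 17:00 Ethax Republic standard time.
Daylight saving runs 25 March – 26 November; the standard-time date in Ethax Republic, March 21, 2023, is outside that window, so Ethax Republic is on standard time at UTC−00:30.
17:30 UTC − 0h30m = 17:00 Ethax Republic.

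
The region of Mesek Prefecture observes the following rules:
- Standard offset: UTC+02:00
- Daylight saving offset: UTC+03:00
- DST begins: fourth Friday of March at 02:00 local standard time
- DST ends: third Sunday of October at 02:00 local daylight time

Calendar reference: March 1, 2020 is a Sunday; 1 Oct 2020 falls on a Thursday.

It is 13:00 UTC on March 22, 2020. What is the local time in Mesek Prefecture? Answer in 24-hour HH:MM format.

1 March 2020 is a Sunday, so the first Friday is March 6 and the fourth is March 27.
1 October 2020 is a Thursday, so the first Sunday is October 4 and the third is October 18.
At the standard offset (UTC+02:00), 13:00 UTC + 2h = 15:00 Mesek Prefecture standard time.
Daylight saving runs 27 March – 18 October; the standard-time date in Mesek Prefecture, March 22, 2020, is outside that window, so Mesek Prefecture is on standard time at UTC+02:00.
13:00 UTC + 2h = 15:00 local.

15:00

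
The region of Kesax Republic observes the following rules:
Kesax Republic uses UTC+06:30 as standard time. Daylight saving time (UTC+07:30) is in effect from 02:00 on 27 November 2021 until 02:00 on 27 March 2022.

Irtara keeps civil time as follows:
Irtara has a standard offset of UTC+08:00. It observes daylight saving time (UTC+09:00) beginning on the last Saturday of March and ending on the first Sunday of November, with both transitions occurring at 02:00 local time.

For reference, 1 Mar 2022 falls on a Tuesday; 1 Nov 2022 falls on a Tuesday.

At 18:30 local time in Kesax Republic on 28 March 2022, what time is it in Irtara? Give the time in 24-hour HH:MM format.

28 March 2022 does not fall between 27 November 2021 and 27 March 2022, so daylight saving is not in effect and Kesax Republic is at UTC+06:30.
18:30 Kesax Republic − 6h30m = 12:00 UTC.
1 March 2022 is a Tuesday, so Saturdays fall on 5, 12, 19, 26; the last is March 26.
1 November 2022 is a Tuesday, so the first Sunday is November 6.
At the standard offset (UTC+08:00), 12:00 UTC + 8h = 20:00 Irtara standard time.
The standard-time date in Irtara, 28 March 2022, lies within the daylight-saving period (26 March – 6 November), so Irtara is on daylight time, UTC+09:00.
12:00 UTC + 9h = 21:00 Irtara.

21:00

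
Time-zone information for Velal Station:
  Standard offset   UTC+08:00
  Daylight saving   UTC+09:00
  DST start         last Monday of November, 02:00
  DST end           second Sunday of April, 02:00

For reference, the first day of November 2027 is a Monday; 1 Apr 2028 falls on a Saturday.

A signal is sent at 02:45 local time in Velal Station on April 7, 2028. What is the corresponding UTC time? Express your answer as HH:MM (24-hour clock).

17:45

1 November 2027 is a Monday, so Mondays fall on 1, 8, 15, 22, 29; the last is November 29.
1 April 2028 is a Saturday, so the first Sunday is April 2 and the second is April 9.
April 7, 2028 falls between 29 November 2027 and 9 April 2028, so daylight saving is in effect and Velal Station is at UTC+09:00.
02:45 local − 9h = 17:45 UTC (rolling into the previous day, 6 April 2028).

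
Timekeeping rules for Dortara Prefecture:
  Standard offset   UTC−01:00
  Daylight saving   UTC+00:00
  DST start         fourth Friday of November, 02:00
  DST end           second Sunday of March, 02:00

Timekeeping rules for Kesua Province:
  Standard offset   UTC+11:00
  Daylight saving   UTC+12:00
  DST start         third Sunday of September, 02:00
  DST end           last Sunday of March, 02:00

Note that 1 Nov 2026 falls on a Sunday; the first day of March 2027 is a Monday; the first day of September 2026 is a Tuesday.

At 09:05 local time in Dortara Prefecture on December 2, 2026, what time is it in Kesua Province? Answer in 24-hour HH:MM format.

1 November 2026 is a Sunday, so the first Friday is November 6 and the fourth is November 27.
1 March 2027 is a Monday, so the first Sunday is March 7 and the second is March 14.
Daylight saving runs 27 November 2026 – 14 March 2027; December 2, 2026 is inside that window, so Dortara Prefecture is at UTC+00:00.
09:05 Dortara Prefecture − 0h = 09:05 UTC.
1 September 2026 is a Tuesday, so the first Sunday is September 6 and the third is September 20.
1 March 2027 is a Monday, so Sundays fall on 7, 14, 21, 28; the last is March 28.
At the standard offset (UTC+11:00), 09:05 UTC + 11h = 20:05 Kesua Province standard time.
The standard-time date in Kesua Province, December 2, 2026, falls between 20 September 2026 and 28 March 2027, so daylight saving is in effect and Kesua Province is at UTC+12:00.
09:05 UTC + 12h = 21:05 Kesua Province.

21:05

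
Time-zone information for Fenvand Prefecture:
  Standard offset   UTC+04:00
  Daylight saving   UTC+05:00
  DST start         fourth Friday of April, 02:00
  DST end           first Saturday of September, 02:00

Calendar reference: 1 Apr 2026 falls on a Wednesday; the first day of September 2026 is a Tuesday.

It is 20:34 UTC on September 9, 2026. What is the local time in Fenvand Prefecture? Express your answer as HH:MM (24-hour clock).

00:34

1 April 2026 is a Wednesday, so the first Friday is April 3 and the fourth is April 24.
1 September 2026 is a Tuesday, so the first Saturday is September 5.
At the standard offset (UTC+04:00), 20:34 UTC + 4h = 00:34 Fenvand Prefecture standard time (rolling into the next day, 10 September 2026).
The standard-time date in Fenvand Prefecture, September 10, 2026, is outside the daylight-saving period (24 April – 5 September), so Fenvand Prefecture is on standard time, UTC+04:00.
20:34 UTC + 4h = 00:34 local (rolling into the next day, 10 September 2026).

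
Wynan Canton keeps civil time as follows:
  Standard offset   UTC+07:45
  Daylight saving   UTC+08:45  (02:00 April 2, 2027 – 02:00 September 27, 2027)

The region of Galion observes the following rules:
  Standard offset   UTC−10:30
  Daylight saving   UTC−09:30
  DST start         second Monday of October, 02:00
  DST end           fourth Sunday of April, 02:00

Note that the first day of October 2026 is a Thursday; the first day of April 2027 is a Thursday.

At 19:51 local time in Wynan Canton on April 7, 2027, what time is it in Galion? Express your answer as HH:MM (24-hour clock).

01:36

April 7, 2027 lies within the daylight-saving period (2 April – 27 September), so Wynan Canton is on daylight time, UTC+08:45.
19:51 Wynan Canton − 8h45m = 11:06 UTC.
1 October 2026 is a Thursday, so the first Monday is October 5 and the second is October 12.
1 April 2027 is a Thursday, so the first Sunday is April 4 and the fourth is April 25.
At the standard offset (UTC−10:30), 11:06 UTC − 10h30m = 00:36 Galion standard time.
Daylight saving runs 12 October 2026 – 25 April 2027; the standard-time date in Galion, April 7, 2027, is inside that window, so Galion is at UTC−09:30.
11:06 UTC − 9h30m = 01:36 Galion.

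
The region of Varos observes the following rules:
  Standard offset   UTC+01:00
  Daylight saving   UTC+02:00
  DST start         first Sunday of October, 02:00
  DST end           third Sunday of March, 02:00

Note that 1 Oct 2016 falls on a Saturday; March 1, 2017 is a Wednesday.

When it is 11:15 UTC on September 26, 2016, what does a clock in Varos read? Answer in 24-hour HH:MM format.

1 October 2016 is a Saturday, so the first Sunday is October 2.
1 March 2017 is a Wednesday, so the first Sunday is March 5 and the third is March 19.
At the standard offset (UTC+01:00), 11:15 UTC + 1h = 12:15 Varos standard time.
The standard-time date in Varos, September 26, 2016, does not fall between 2 October 2016 and 19 March 2017, so daylight saving is not in effect and Varos is at UTC+01:00.
11:15 UTC + 1h = 12:15 local.

12:15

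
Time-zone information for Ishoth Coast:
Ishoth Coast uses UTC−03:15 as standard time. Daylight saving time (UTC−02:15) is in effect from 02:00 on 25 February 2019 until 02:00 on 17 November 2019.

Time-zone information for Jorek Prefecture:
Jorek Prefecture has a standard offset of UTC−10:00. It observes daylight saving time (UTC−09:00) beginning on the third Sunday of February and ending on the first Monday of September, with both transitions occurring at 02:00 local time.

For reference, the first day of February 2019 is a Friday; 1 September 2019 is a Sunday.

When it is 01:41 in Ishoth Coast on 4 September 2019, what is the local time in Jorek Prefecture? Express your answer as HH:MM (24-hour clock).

Daylight saving runs 25 February – 17 November; 4 September 2019 is inside that window, so Ishoth Coast is at UTC−02:15.
01:41 Ishoth Coast + 2h15m = 03:56 UTC.
1 February 2019 is a Friday, so the first Sunday is February 3 and the third is February 17.
1 September 2019 is a Sunday, so the first Monday is September 2.
At the standard offset (UTC−10:00), 03:56 UTC − 10h = 17:56 Jorek Prefecture standard time (rolling into the previous day, 3 September 2019).
Daylight saving runs 17 February – 2 September; the standard-time date in Jorek Prefecture, 3 September 2019, is outside that window, so Jorek Prefecture is on standard time at UTC−10:00.
03:56 UTC − 10h = 17:56 Jorek Prefecture (rolling into the previous day, 3 September 2019).

17:56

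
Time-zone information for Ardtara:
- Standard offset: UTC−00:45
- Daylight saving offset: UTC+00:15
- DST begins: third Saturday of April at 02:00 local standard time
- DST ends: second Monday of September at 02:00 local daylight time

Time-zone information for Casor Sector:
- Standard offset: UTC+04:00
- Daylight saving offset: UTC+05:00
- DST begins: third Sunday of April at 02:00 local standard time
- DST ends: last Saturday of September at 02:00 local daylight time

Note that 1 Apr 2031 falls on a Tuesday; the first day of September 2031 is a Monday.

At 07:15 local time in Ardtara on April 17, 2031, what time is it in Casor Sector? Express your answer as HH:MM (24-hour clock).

12:00

1 April 2031 is a Tuesday, so the first Saturday is April 5 and the third is April 19.
1 September 2031 is a Monday, so the first Monday is September 1 and the second is September 8.
April 17, 2031 does not fall between 19 April and 8 September, so daylight saving is not in effect and Ardtara is at UTC−00:45.
07:15 Ardtara + 0h45m = 08:00 UTC.
1 April 2031 is a Tuesday, so the first Sunday is April 6 and the third is April 20.
1 September 2031 is a Monday, so Saturdays fall on 6, 13, 20, 27; the last is September 27.
At the standard offset (UTC+04:00), 08:00 UTC + 4h = 12:00 Casor Sector standard time.
The standard-time date in Casor Sector, April 17, 2031, does not fall between 20 April and 27 September, so daylight saving is not in effect and Casor Sector is at UTC+04:00.
08:00 UTC + 4h = 12:00 Casor Sector.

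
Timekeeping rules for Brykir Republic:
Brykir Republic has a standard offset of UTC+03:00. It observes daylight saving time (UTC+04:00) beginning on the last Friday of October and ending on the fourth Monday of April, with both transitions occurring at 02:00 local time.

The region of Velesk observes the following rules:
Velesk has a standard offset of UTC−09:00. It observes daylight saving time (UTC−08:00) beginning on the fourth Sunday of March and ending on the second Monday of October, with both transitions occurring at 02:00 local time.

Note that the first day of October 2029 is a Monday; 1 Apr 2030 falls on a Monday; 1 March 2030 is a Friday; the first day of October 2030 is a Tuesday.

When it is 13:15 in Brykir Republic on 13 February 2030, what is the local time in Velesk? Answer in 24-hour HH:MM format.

00:15

1 October 2029 is a Monday, so Fridays fall on 5, 12, 19, 26; the last is October 26.
1 April 2030 is a Monday, so the first Monday is April 1 and the fourth is April 22.
Daylight saving runs 26 October 2029 – 22 April 2030; 13 February 2030 is inside that window, so Brykir Republic is at UTC+04:00.
13:15 Brykir Republic − 4h = 09:15 UTC.
1 March 2030 is a Friday, so the first Sunday is March 3 and the fourth is March 24.
1 October 2030 is a Tuesday, so the first Monday is October 7 and the second is October 14.
At the standard offset (UTC−09:00), 09:15 UTC − 9h = 00:15 Velesk standard time.
Daylight saving runs 24 March – 14 October; the standard-time date in Velesk, 13 February 2030, is outside that window, so Velesk is on standard time at UTC−09:00.
09:15 UTC − 9h = 00:15 Velesk.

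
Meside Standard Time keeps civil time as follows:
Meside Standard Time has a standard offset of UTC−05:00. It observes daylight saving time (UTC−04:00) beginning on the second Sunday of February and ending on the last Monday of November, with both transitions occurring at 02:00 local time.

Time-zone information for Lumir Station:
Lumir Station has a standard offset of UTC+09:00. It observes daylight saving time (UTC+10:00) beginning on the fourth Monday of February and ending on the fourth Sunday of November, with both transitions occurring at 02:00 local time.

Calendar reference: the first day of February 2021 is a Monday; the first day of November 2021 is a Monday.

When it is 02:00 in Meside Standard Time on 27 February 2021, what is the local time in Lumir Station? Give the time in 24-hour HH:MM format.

1 February 2021 is a Monday, so the first Sunday is February 7 and the second is February 14.
1 November 2021 is a Monday, so Mondays fall on 1, 8, 15, 22, 29; the last is November 29.
Daylight saving runs 14 February – 29 November; 27 February 2021 is inside that window, so Meside Standard Time is at UTC−04:00.
02:00 Meside Standard Time + 4h = 06:00 UTC.
1 February 2021 is a Monday, so the first Monday is February 1 and the fourth is February 22.
1 November 2021 is a Monday, so the first Sunday is November 7 and the fourth is November 28.
At the standard offset (UTC+09:00), 06:00 UTC + 9h = 15:00 Lumir Station standard time.
Daylight saving runs 22 February – 28 November; the standard-time date in Lumir Station, 27 February 2021, is inside that window, so Lumir Station is at UTC+10:00.
06:00 UTC + 10h = 16:00 Lumir Station.

16:00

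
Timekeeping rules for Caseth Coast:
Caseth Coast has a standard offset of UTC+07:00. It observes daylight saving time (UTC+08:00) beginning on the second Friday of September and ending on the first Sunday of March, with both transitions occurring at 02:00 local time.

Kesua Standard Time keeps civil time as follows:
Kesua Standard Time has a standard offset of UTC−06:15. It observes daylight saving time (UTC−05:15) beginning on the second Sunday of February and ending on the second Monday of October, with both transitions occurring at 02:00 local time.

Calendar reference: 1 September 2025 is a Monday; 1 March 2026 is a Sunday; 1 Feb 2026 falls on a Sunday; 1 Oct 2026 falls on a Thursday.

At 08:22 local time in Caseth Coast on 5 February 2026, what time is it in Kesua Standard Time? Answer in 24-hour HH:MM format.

1 September 2025 is a Monday, so the first Friday is September 5 and the second is September 12.
1 March 2026 is a Sunday, so the first Sunday is March 1.
5 February 2026 lies within the daylight-saving period (12 September 2025 – 1 March 2026), so Caseth Coast is on daylight time, UTC+08:00.
08:22 Caseth Coast − 8h = 00:22 UTC.
1 February 2026 is a Sunday, so the first Sunday is February 1 and the second is February 8.
1 October 2026 is a Thursday, so the first Monday is October 5 and the second is October 12.
At the standard offset (UTC−06:15), 00:22 UTC − 6h15m = 18:07 Kesua Standard Time standard time (rolling into the previous day, 4 February 2026).
The standard-time date in Kesua Standard Time, 4 February 2026, does not fall between 8 February and 12 October, so daylight saving is not in effect and Kesua Standard Time is at UTC−06:15.
00:22 UTC − 6h15m = 18:07 Kesua Standard Time (rolling into the previous day, 4 February 2026).

18:07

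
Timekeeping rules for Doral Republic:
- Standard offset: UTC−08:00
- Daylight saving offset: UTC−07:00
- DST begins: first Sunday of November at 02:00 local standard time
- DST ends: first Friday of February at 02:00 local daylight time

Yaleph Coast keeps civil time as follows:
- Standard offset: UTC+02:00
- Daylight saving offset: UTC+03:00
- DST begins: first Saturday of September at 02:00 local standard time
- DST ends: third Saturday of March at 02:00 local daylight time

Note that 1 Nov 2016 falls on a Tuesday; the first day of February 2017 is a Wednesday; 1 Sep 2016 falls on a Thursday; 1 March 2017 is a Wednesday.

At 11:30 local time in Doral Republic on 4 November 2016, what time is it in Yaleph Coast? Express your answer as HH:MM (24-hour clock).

1 November 2016 is a Tuesday, so the first Sunday is November 6.
1 February 2017 is a Wednesday, so the first Friday is February 3.
4 November 2016 is outside the daylight-saving period (6 November 2016 – 3 February 2017), so Doral Republic is on standard time, UTC−08:00.
11:30 Doral Republic + 8h = 19:30 UTC.
1 September 2016 is a Thursday, so the first Saturday is September 3.
1 March 2017 is a Wednesday, so the first Saturday is March 4 and the third is March 18.
At the standard offset (UTC+02:00), 19:30 UTC + 2h = 21:30 Yaleph Coast standard time.
The standard-time date in Yaleph Coast, 4 November 2016, falls between 3 September 2016 and 18 March 2017, so daylight saving is in effect and Yaleph Coast is at UTC+03:00.
19:30 UTC + 3h = 22:30 Yaleph Coast.

22:30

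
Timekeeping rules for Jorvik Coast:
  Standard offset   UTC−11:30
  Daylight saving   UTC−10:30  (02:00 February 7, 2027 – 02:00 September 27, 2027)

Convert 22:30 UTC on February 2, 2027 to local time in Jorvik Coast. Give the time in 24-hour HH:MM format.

At the standard offset (UTC−11:30), 22:30 UTC − 11h30m = 11:00 Jorvik Coast standard time.
The standard-time date in Jorvik Coast, February 2, 2027, is outside the daylight-saving period (7 February – 27 September), so Jorvik Coast is on standard time, UTC−11:30.
22:30 UTC − 11h30m = 11:00 local.

11:00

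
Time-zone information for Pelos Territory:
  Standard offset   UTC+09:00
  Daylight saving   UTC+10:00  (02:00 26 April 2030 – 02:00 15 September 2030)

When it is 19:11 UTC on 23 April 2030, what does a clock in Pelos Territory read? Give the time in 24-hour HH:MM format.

04:11

At the standard offset (UTC+09:00), 19:11 UTC + 9h = 04:11 Pelos Territory standard time (rolling into the next day, 24 April 2030).
The standard-time date in Pelos Territory, 24 April 2030, is outside the daylight-saving period (26 April – 15 September), so Pelos Territory is on standard time, UTC+09:00.
19:11 UTC + 9h = 04:11 local (rolling into the next day, 24 April 2030).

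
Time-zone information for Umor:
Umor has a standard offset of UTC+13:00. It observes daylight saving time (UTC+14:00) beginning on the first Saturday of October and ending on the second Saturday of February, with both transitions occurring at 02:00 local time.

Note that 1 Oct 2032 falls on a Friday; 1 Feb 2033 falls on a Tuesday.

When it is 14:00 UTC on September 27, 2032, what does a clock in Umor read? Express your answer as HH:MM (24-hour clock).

03:00

1 October 2032 is a Friday, so the first Saturday is October 2.
1 February 2033 is a Tuesday, so the first Saturday is February 5 and the second is February 12.
At the standard offset (UTC+13:00), 14:00 UTC + 13h = 03:00 Umor standard time (rolling into the next day, 28 September 2032).
The standard-time date in Umor, September 28, 2032, does not fall between 2 October 2032 and 12 February 2033, so daylight saving is not in effect and Umor is at UTC+13:00.
14:00 UTC + 13h = 03:00 local (rolling into the next day, 28 September 2032).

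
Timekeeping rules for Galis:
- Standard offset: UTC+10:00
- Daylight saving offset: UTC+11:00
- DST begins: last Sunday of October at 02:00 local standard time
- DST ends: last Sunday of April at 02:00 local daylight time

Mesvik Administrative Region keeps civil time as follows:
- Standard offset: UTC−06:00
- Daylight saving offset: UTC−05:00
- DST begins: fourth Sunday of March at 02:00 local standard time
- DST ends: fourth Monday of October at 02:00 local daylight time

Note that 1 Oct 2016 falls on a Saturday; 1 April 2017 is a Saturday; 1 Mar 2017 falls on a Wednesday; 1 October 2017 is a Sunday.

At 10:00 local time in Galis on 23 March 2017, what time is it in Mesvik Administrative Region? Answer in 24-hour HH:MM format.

17:00

1 October 2016 is a Saturday, so Sundays fall on 2, 9, 16, 23, 30; the last is October 30.
1 April 2017 is a Saturday, so Sundays fall on 2, 9, 16, 23, 30; the last is April 30.
23 March 2017 falls between 30 October 2016 and 30 April 2017, so daylight saving is in effect and Galis is at UTC+11:00.
10:00 Galis − 11h = 23:00 UTC (rolling into the previous day, 22 March 2017).
1 March 2017 is a Wednesday, so the first Sunday is March 5 and the fourth is March 26.
1 October 2017 is a Sunday, so the first Monday is October 2 and the fourth is October 23.
At the standard offset (UTC−06:00), 23:00 UTC − 6h = 17:00 Mesvik Administrative Region standard time.
The standard-time date in Mesvik Administrative Region, 22 March 2017, does not fall between 26 March and 23 October, so daylight saving is not in effect and Mesvik Administrative Region is at UTC−06:00.
23:00 UTC − 6h = 17:00 Mesvik Administrative Region.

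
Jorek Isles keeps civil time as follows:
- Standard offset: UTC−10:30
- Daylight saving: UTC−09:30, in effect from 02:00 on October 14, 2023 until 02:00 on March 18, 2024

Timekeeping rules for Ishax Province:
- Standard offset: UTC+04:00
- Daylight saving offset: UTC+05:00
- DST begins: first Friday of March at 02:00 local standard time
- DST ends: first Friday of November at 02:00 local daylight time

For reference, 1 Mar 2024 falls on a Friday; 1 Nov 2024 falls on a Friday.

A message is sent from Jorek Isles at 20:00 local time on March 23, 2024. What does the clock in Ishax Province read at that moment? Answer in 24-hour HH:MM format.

11:30

Daylight saving runs 14 October 2023 – 18 March 2024; March 23, 2024 is outside that window, so Jorek Isles is on standard time at UTC−10:30.
20:00 Jorek Isles + 10h30m = 06:30 UTC (rolling into the next day, 24 March 2024).
1 March 2024 is a Friday, so the first Friday is March 1.
1 November 2024 is a Friday, so the first Friday is November 1.
At the standard offset (UTC+04:00), 06:30 UTC + 4h = 10:30 Ishax Province standard time.
The standard-time date in Ishax Province, March 24, 2024, lies within the daylight-saving period (1 March – 1 November), so Ishax Province is on daylight time, UTC+05:00.
06:30 UTC + 5h = 11:30 Ishax Province.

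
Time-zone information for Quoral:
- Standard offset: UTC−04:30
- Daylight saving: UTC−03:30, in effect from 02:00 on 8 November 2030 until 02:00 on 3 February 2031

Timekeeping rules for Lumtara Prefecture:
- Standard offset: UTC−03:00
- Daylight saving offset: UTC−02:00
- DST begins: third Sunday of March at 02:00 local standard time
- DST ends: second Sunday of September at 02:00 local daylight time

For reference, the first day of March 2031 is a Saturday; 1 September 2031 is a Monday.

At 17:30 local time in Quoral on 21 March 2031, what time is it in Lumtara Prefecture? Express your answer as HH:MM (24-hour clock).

21 March 2031 is outside the daylight-saving period (8 November 2030 – 3 February 2031), so Quoral is on standard time, UTC−04:30.
17:30 Quoral + 4h30m = 22:00 UTC.
1 March 2031 is a Saturday, so the first Sunday is March 2 and the third is March 16.
1 September 2031 is a Monday, so the first Sunday is September 7 and the second is September 14.
At the standard offset (UTC−03:00), 22:00 UTC − 3h = 19:00 Lumtara Prefecture standard time.
The standard-time date in Lumtara Prefecture, 21 March 2031, lies within the daylight-saving period (16 March – 14 September), so Lumtara Prefecture is on daylight time, UTC−02:00.
22:00 UTC − 2h = 20:00 Lumtara Prefecture.

20:00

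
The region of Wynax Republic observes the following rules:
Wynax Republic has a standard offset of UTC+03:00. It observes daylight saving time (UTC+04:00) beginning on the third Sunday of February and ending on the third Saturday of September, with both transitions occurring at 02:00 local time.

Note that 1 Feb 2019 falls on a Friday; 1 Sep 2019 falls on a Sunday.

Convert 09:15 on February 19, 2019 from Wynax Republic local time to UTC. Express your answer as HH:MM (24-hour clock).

05:15

1 February 2019 is a Friday, so the first Sunday is February 3 and the third is February 17.
1 September 2019 is a Sunday, so the first Saturday is September 7 and the third is September 21.
February 19, 2019 falls between 17 February and 21 September, so daylight saving is in effect and Wynax Republic is at UTC+04:00.
09:15 local − 4h = 05:15 UTC.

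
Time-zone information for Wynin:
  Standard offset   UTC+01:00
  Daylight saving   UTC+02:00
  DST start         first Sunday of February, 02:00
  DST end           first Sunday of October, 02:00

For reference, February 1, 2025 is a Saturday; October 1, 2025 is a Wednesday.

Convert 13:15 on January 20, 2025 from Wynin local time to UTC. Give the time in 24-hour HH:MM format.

12:15

1 February 2025 is a Saturday, so the first Sunday is February 2.
1 October 2025 is a Wednesday, so the first Sunday is October 5.
January 20, 2025 is outside the daylight-saving period (2 February – 5 October), so Wynin is on standard time, UTC+01:00.
13:15 local − 1h = 12:15 UTC.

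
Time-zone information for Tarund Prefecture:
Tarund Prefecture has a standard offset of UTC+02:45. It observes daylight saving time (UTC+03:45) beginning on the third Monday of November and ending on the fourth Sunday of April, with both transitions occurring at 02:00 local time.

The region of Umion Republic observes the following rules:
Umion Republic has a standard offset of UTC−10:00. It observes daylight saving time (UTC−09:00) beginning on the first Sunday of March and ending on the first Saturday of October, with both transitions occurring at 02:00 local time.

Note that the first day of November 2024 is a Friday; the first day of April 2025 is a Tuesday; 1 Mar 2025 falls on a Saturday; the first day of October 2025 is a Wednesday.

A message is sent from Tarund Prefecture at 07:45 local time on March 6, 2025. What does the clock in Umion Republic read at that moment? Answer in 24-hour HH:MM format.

19:00

1 November 2024 is a Friday, so the first Monday is November 4 and the third is November 18.
1 April 2025 is a Tuesday, so the first Sunday is April 6 and the fourth is April 27.
March 6, 2025 falls between 18 November 2024 and 27 April 2025, so daylight saving is in effect and Tarund Prefecture is at UTC+03:45.
07:45 Tarund Prefecture − 3h45m = 04:00 UTC.
1 March 2025 is a Saturday, so the first Sunday is March 2.
1 October 2025 is a Wednesday, so the first Saturday is October 4.
At the standard offset (UTC−10:00), 04:00 UTC − 10h = 18:00 Umion Republic standard time (rolling into the previous day, 5 March 2025).
The standard-time date in Umion Republic, March 5, 2025, falls between 2 March and 4 October, so daylight saving is in effect and Umion Republic is at UTC−09:00.
04:00 UTC − 9h = 19:00 Umion Republic (rolling into the previous day, 5 March 2025).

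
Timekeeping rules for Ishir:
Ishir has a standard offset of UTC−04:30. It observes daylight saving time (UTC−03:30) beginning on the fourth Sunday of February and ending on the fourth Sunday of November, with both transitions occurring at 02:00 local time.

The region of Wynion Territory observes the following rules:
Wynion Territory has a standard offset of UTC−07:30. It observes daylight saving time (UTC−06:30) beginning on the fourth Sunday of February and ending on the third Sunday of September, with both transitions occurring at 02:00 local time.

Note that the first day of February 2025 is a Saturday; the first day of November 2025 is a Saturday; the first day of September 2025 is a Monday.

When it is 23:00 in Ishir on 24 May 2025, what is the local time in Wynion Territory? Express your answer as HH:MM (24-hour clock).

20:00

1 February 2025 is a Saturday, so the first Sunday is February 2 and the fourth is February 23.
1 November 2025 is a Saturday, so the first Sunday is November 2 and the fourth is November 23.
24 May 2025 falls between 23 February and 23 November, so daylight saving is in effect and Ishir is at UTC−03:30.
23:00 Ishir + 3h30m = 02:30 UTC (rolling into the next day, 25 May 2025).
1 February 2025 is a Saturday, so the first Sunday is February 2 and the fourth is February 23.
1 September 2025 is a Monday, so the first Sunday is September 7 and the third is September 21.
At the standard offset (UTC−07:30), 02:30 UTC − 7h30m = 19:00 Wynion Territory standard time (rolling into the previous day, 24 May 2025).
Daylight saving runs 23 February – 21 September; the standard-time date in Wynion Territory, 24 May 2025, is inside that window, so Wynion Territory is at UTC−06:30.
02:30 UTC − 6h30m = 20:00 Wynion Territory (rolling into the previous day, 24 May 2025).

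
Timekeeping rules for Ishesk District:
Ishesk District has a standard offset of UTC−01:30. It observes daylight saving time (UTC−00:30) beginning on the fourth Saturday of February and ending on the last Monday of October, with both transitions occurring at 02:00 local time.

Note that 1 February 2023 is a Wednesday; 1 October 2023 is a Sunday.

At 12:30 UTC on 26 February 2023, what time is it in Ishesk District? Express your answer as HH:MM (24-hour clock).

12:00

1 February 2023 is a Wednesday, so the first Saturday is February 4 and the fourth is February 25.
1 October 2023 is a Sunday, so Mondays fall on 2, 9, 16, 23, 30; the last is October 30.
At the standard offset (UTC−01:30), 12:30 UTC − 1h30m = 11:00 Ishesk District standard time.
The standard-time date in Ishesk District, 26 February 2023, lies within the daylight-saving period (25 February – 30 October), so Ishesk District is on daylight time, UTC−00:30.
12:30 UTC − 0h30m = 12:00 local.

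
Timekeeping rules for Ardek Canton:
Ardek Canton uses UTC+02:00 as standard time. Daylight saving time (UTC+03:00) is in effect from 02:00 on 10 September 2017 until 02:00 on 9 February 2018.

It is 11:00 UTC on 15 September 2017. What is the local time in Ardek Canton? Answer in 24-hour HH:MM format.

14:00

At the standard offset (UTC+02:00), 11:00 UTC + 2h = 13:00 Ardek Canton standard time.
The standard-time date in Ardek Canton, 15 September 2017, lies within the daylight-saving period (10 September 2017 – 9 February 2018), so Ardek Canton is on daylight time, UTC+03:00.
11:00 UTC + 3h = 14:00 local.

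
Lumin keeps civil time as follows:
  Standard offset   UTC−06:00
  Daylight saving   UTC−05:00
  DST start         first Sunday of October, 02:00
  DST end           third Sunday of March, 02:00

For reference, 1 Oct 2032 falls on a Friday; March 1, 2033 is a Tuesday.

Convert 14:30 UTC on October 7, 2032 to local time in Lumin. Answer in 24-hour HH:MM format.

1 October 2032 is a Friday, so the first Sunday is October 3.
1 March 2033 is a Tuesday, so the first Sunday is March 6 and the third is March 20.
At the standard offset (UTC−06:00), 14:30 UTC − 6h = 08:30 Lumin standard time.
Daylight saving runs 3 October 2032 – 20 March 2033; the standard-time date in Lumin, October 7, 2032, is inside that window, so Lumin is at UTC−05:00.
14:30 UTC − 5h = 09:30 local.

09:30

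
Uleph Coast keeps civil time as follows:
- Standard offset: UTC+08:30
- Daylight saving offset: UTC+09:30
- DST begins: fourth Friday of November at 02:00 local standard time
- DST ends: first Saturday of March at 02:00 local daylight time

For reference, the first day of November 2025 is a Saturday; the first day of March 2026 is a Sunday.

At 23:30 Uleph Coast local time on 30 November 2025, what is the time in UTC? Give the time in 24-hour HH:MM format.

1 November 2025 is a Saturday, so the first Friday is November 7 and the fourth is November 28.
1 March 2026 is a Sunday, so the first Saturday is March 7.
30 November 2025 falls between 28 November 2025 and 7 March 2026, so daylight saving is in effect and Uleph Coast is at UTC+09:30.
23:30 local − 9h30m = 14:00 UTC.

14:00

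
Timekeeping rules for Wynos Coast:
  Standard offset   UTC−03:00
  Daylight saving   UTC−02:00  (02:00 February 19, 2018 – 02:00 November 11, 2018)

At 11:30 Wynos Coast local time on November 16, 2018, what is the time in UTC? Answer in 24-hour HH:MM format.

November 16, 2018 is outside the daylight-saving period (19 February – 11 November), so Wynos Coast is on standard time, UTC−03:00.
11:30 local + 3h = 14:30 UTC.

14:30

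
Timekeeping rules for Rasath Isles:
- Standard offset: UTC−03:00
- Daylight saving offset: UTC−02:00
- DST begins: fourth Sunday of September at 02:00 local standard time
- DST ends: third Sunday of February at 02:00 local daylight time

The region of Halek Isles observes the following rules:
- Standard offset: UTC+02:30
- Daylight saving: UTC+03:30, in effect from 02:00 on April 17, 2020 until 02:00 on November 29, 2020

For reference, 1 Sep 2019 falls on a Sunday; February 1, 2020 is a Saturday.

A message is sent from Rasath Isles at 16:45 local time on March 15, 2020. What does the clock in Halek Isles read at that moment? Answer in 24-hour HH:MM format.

22:15

1 September 2019 is a Sunday, so the first Sunday is September 1 and the fourth is September 22.
1 February 2020 is a Saturday, so the first Sunday is February 2 and the third is February 16.
March 15, 2020 is outside the daylight-saving period (22 September 2019 – 16 February 2020), so Rasath Isles is on standard time, UTC−03:00.
16:45 Rasath Isles + 3h = 19:45 UTC.
At the standard offset (UTC+02:30), 19:45 UTC + 2h30m = 22:15 Halek Isles standard time.
Daylight saving runs 17 April – 29 November; the standard-time date in Halek Isles, March 15, 2020, is outside that window, so Halek Isles is on standard time at UTC+02:30.
19:45 UTC + 2h30m = 22:15 Halek Isles.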